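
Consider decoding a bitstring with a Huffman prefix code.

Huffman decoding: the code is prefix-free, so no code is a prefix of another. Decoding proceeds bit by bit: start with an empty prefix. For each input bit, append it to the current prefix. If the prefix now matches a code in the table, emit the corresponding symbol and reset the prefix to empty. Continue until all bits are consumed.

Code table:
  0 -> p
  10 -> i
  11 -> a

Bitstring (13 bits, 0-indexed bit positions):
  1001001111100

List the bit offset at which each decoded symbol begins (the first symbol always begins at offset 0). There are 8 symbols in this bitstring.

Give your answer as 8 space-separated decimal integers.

Bit 0: prefix='1' (no match yet)
Bit 1: prefix='10' -> emit 'i', reset
Bit 2: prefix='0' -> emit 'p', reset
Bit 3: prefix='1' (no match yet)
Bit 4: prefix='10' -> emit 'i', reset
Bit 5: prefix='0' -> emit 'p', reset
Bit 6: prefix='1' (no match yet)
Bit 7: prefix='11' -> emit 'a', reset
Bit 8: prefix='1' (no match yet)
Bit 9: prefix='11' -> emit 'a', reset
Bit 10: prefix='1' (no match yet)
Bit 11: prefix='10' -> emit 'i', reset
Bit 12: prefix='0' -> emit 'p', reset

Answer: 0 2 3 5 6 8 10 12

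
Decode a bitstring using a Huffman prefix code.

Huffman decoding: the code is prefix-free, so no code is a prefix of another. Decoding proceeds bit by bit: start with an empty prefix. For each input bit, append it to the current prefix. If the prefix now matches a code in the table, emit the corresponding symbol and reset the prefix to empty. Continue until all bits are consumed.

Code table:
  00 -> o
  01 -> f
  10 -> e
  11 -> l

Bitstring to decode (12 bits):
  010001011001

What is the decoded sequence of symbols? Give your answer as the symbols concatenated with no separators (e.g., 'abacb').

Bit 0: prefix='0' (no match yet)
Bit 1: prefix='01' -> emit 'f', reset
Bit 2: prefix='0' (no match yet)
Bit 3: prefix='00' -> emit 'o', reset
Bit 4: prefix='0' (no match yet)
Bit 5: prefix='01' -> emit 'f', reset
Bit 6: prefix='0' (no match yet)
Bit 7: prefix='01' -> emit 'f', reset
Bit 8: prefix='1' (no match yet)
Bit 9: prefix='10' -> emit 'e', reset
Bit 10: prefix='0' (no match yet)
Bit 11: prefix='01' -> emit 'f', reset

Answer: foffef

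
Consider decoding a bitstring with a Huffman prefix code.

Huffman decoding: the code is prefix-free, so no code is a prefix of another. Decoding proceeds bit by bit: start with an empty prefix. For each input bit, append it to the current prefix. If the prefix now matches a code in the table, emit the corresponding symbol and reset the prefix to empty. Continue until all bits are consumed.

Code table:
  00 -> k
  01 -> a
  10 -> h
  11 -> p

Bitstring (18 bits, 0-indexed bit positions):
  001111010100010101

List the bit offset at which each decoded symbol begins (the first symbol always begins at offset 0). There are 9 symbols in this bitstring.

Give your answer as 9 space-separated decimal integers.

Answer: 0 2 4 6 8 10 12 14 16

Derivation:
Bit 0: prefix='0' (no match yet)
Bit 1: prefix='00' -> emit 'k', reset
Bit 2: prefix='1' (no match yet)
Bit 3: prefix='11' -> emit 'p', reset
Bit 4: prefix='1' (no match yet)
Bit 5: prefix='11' -> emit 'p', reset
Bit 6: prefix='0' (no match yet)
Bit 7: prefix='01' -> emit 'a', reset
Bit 8: prefix='0' (no match yet)
Bit 9: prefix='01' -> emit 'a', reset
Bit 10: prefix='0' (no match yet)
Bit 11: prefix='00' -> emit 'k', reset
Bit 12: prefix='0' (no match yet)
Bit 13: prefix='01' -> emit 'a', reset
Bit 14: prefix='0' (no match yet)
Bit 15: prefix='01' -> emit 'a', reset
Bit 16: prefix='0' (no match yet)
Bit 17: prefix='01' -> emit 'a', reset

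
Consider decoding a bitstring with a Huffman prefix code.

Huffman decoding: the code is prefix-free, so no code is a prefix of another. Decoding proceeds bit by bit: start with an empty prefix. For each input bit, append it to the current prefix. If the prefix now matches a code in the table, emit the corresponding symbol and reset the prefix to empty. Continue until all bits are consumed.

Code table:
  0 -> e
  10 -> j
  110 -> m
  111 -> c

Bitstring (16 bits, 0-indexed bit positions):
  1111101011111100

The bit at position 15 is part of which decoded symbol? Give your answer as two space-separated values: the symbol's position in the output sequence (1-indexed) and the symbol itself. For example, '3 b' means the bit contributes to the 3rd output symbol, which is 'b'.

Answer: 7 e

Derivation:
Bit 0: prefix='1' (no match yet)
Bit 1: prefix='11' (no match yet)
Bit 2: prefix='111' -> emit 'c', reset
Bit 3: prefix='1' (no match yet)
Bit 4: prefix='11' (no match yet)
Bit 5: prefix='110' -> emit 'm', reset
Bit 6: prefix='1' (no match yet)
Bit 7: prefix='10' -> emit 'j', reset
Bit 8: prefix='1' (no match yet)
Bit 9: prefix='11' (no match yet)
Bit 10: prefix='111' -> emit 'c', reset
Bit 11: prefix='1' (no match yet)
Bit 12: prefix='11' (no match yet)
Bit 13: prefix='111' -> emit 'c', reset
Bit 14: prefix='0' -> emit 'e', reset
Bit 15: prefix='0' -> emit 'e', reset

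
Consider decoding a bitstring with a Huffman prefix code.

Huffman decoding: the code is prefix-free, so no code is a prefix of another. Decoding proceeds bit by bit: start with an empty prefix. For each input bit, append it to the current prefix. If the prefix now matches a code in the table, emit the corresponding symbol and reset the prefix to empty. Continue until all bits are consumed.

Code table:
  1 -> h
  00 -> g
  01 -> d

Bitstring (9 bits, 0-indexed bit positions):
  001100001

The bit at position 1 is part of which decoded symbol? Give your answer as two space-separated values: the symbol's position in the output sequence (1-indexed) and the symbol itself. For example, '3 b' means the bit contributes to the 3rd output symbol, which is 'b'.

Answer: 1 g

Derivation:
Bit 0: prefix='0' (no match yet)
Bit 1: prefix='00' -> emit 'g', reset
Bit 2: prefix='1' -> emit 'h', reset
Bit 3: prefix='1' -> emit 'h', reset
Bit 4: prefix='0' (no match yet)
Bit 5: prefix='00' -> emit 'g', reset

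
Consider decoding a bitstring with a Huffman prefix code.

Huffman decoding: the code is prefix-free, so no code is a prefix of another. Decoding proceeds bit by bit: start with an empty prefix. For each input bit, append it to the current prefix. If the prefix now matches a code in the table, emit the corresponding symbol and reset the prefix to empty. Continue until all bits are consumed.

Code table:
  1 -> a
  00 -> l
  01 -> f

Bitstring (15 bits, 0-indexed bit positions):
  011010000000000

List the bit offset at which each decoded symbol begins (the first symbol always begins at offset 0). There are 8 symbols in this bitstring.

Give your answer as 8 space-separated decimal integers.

Answer: 0 2 3 5 7 9 11 13

Derivation:
Bit 0: prefix='0' (no match yet)
Bit 1: prefix='01' -> emit 'f', reset
Bit 2: prefix='1' -> emit 'a', reset
Bit 3: prefix='0' (no match yet)
Bit 4: prefix='01' -> emit 'f', reset
Bit 5: prefix='0' (no match yet)
Bit 6: prefix='00' -> emit 'l', reset
Bit 7: prefix='0' (no match yet)
Bit 8: prefix='00' -> emit 'l', reset
Bit 9: prefix='0' (no match yet)
Bit 10: prefix='00' -> emit 'l', reset
Bit 11: prefix='0' (no match yet)
Bit 12: prefix='00' -> emit 'l', reset
Bit 13: prefix='0' (no match yet)
Bit 14: prefix='00' -> emit 'l', reset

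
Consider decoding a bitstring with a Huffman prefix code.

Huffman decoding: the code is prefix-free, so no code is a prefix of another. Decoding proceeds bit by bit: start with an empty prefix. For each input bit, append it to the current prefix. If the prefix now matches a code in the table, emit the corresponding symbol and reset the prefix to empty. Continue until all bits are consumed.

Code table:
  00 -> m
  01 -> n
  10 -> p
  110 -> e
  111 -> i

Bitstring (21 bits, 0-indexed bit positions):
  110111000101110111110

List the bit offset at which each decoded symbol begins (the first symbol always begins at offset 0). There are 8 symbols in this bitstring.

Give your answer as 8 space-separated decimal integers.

Answer: 0 3 6 8 10 12 15 18

Derivation:
Bit 0: prefix='1' (no match yet)
Bit 1: prefix='11' (no match yet)
Bit 2: prefix='110' -> emit 'e', reset
Bit 3: prefix='1' (no match yet)
Bit 4: prefix='11' (no match yet)
Bit 5: prefix='111' -> emit 'i', reset
Bit 6: prefix='0' (no match yet)
Bit 7: prefix='00' -> emit 'm', reset
Bit 8: prefix='0' (no match yet)
Bit 9: prefix='01' -> emit 'n', reset
Bit 10: prefix='0' (no match yet)
Bit 11: prefix='01' -> emit 'n', reset
Bit 12: prefix='1' (no match yet)
Bit 13: prefix='11' (no match yet)
Bit 14: prefix='110' -> emit 'e', reset
Bit 15: prefix='1' (no match yet)
Bit 16: prefix='11' (no match yet)
Bit 17: prefix='111' -> emit 'i', reset
Bit 18: prefix='1' (no match yet)
Bit 19: prefix='11' (no match yet)
Bit 20: prefix='110' -> emit 'e', reset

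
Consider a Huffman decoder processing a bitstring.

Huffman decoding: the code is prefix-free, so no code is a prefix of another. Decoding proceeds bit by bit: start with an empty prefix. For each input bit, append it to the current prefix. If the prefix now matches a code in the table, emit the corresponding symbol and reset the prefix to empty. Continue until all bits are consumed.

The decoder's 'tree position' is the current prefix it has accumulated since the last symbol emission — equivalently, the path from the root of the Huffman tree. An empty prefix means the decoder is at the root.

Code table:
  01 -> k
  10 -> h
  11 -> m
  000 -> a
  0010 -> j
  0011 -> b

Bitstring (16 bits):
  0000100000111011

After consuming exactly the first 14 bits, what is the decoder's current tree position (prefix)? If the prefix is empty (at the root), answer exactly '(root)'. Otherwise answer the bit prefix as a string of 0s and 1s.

Bit 0: prefix='0' (no match yet)
Bit 1: prefix='00' (no match yet)
Bit 2: prefix='000' -> emit 'a', reset
Bit 3: prefix='0' (no match yet)
Bit 4: prefix='01' -> emit 'k', reset
Bit 5: prefix='0' (no match yet)
Bit 6: prefix='00' (no match yet)
Bit 7: prefix='000' -> emit 'a', reset
Bit 8: prefix='0' (no match yet)
Bit 9: prefix='00' (no match yet)
Bit 10: prefix='001' (no match yet)
Bit 11: prefix='0011' -> emit 'b', reset
Bit 12: prefix='1' (no match yet)
Bit 13: prefix='10' -> emit 'h', reset

Answer: (root)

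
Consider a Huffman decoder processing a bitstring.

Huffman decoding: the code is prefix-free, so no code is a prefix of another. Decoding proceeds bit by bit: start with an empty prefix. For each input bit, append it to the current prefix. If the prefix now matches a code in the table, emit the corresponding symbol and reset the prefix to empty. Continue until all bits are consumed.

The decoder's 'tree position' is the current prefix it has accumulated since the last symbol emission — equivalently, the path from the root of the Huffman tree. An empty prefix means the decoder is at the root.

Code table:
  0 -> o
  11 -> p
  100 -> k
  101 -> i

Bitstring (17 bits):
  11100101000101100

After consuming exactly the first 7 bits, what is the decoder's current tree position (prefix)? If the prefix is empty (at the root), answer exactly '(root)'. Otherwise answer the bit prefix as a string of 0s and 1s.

Answer: 10

Derivation:
Bit 0: prefix='1' (no match yet)
Bit 1: prefix='11' -> emit 'p', reset
Bit 2: prefix='1' (no match yet)
Bit 3: prefix='10' (no match yet)
Bit 4: prefix='100' -> emit 'k', reset
Bit 5: prefix='1' (no match yet)
Bit 6: prefix='10' (no match yet)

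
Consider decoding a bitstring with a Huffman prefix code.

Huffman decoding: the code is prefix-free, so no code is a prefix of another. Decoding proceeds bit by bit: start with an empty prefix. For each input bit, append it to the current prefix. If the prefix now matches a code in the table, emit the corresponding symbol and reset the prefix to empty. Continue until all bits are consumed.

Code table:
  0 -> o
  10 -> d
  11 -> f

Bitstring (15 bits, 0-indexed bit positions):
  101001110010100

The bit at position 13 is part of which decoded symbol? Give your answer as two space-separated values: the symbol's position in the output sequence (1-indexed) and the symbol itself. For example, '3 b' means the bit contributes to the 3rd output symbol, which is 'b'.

Answer: 8 d

Derivation:
Bit 0: prefix='1' (no match yet)
Bit 1: prefix='10' -> emit 'd', reset
Bit 2: prefix='1' (no match yet)
Bit 3: prefix='10' -> emit 'd', reset
Bit 4: prefix='0' -> emit 'o', reset
Bit 5: prefix='1' (no match yet)
Bit 6: prefix='11' -> emit 'f', reset
Bit 7: prefix='1' (no match yet)
Bit 8: prefix='10' -> emit 'd', reset
Bit 9: prefix='0' -> emit 'o', reset
Bit 10: prefix='1' (no match yet)
Bit 11: prefix='10' -> emit 'd', reset
Bit 12: prefix='1' (no match yet)
Bit 13: prefix='10' -> emit 'd', reset
Bit 14: prefix='0' -> emit 'o', reset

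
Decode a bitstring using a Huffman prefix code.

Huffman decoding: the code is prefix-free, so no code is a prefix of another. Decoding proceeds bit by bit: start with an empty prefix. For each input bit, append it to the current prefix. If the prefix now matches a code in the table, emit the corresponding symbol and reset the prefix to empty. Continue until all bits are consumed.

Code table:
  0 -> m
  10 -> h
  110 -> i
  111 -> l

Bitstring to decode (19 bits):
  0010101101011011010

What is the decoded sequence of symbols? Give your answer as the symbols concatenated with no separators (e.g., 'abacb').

Answer: mmhhihiih

Derivation:
Bit 0: prefix='0' -> emit 'm', reset
Bit 1: prefix='0' -> emit 'm', reset
Bit 2: prefix='1' (no match yet)
Bit 3: prefix='10' -> emit 'h', reset
Bit 4: prefix='1' (no match yet)
Bit 5: prefix='10' -> emit 'h', reset
Bit 6: prefix='1' (no match yet)
Bit 7: prefix='11' (no match yet)
Bit 8: prefix='110' -> emit 'i', reset
Bit 9: prefix='1' (no match yet)
Bit 10: prefix='10' -> emit 'h', reset
Bit 11: prefix='1' (no match yet)
Bit 12: prefix='11' (no match yet)
Bit 13: prefix='110' -> emit 'i', reset
Bit 14: prefix='1' (no match yet)
Bit 15: prefix='11' (no match yet)
Bit 16: prefix='110' -> emit 'i', reset
Bit 17: prefix='1' (no match yet)
Bit 18: prefix='10' -> emit 'h', reset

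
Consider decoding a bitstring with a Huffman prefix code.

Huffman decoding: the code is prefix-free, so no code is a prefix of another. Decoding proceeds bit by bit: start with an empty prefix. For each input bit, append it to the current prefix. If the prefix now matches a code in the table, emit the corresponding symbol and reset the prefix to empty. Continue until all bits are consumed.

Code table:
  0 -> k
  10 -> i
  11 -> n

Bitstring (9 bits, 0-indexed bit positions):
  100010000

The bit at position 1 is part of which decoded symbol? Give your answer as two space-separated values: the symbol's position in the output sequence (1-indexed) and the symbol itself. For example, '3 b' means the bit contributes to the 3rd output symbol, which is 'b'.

Answer: 1 i

Derivation:
Bit 0: prefix='1' (no match yet)
Bit 1: prefix='10' -> emit 'i', reset
Bit 2: prefix='0' -> emit 'k', reset
Bit 3: prefix='0' -> emit 'k', reset
Bit 4: prefix='1' (no match yet)
Bit 5: prefix='10' -> emit 'i', reset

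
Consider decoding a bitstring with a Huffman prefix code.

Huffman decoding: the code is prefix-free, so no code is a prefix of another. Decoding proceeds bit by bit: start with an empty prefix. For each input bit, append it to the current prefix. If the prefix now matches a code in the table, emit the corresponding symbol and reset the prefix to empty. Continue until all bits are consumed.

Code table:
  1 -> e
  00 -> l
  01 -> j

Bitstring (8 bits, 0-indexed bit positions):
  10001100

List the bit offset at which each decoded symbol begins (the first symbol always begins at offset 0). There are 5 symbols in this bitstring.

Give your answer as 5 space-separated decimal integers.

Bit 0: prefix='1' -> emit 'e', reset
Bit 1: prefix='0' (no match yet)
Bit 2: prefix='00' -> emit 'l', reset
Bit 3: prefix='0' (no match yet)
Bit 4: prefix='01' -> emit 'j', reset
Bit 5: prefix='1' -> emit 'e', reset
Bit 6: prefix='0' (no match yet)
Bit 7: prefix='00' -> emit 'l', reset

Answer: 0 1 3 5 6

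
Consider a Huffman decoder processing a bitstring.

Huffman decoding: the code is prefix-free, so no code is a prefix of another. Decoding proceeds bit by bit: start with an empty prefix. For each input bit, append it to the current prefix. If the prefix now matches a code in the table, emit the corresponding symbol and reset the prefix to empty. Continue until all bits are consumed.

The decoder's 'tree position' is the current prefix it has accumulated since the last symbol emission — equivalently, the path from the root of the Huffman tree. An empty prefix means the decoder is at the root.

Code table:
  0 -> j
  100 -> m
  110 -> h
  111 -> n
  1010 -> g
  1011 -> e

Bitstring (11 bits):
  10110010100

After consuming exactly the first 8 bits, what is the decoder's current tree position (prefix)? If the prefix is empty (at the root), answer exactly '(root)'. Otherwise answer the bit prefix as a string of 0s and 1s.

Answer: 10

Derivation:
Bit 0: prefix='1' (no match yet)
Bit 1: prefix='10' (no match yet)
Bit 2: prefix='101' (no match yet)
Bit 3: prefix='1011' -> emit 'e', reset
Bit 4: prefix='0' -> emit 'j', reset
Bit 5: prefix='0' -> emit 'j', reset
Bit 6: prefix='1' (no match yet)
Bit 7: prefix='10' (no match yet)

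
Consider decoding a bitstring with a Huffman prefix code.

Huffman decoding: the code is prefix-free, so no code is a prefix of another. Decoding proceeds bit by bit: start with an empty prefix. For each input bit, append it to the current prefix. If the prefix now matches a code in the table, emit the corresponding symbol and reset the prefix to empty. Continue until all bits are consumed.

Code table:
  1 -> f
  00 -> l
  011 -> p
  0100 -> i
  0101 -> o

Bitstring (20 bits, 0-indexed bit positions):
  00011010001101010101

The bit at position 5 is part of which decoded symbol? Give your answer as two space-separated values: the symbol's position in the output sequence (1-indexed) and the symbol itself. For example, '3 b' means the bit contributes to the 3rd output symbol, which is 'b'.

Bit 0: prefix='0' (no match yet)
Bit 1: prefix='00' -> emit 'l', reset
Bit 2: prefix='0' (no match yet)
Bit 3: prefix='01' (no match yet)
Bit 4: prefix='011' -> emit 'p', reset
Bit 5: prefix='0' (no match yet)
Bit 6: prefix='01' (no match yet)
Bit 7: prefix='010' (no match yet)
Bit 8: prefix='0100' -> emit 'i', reset
Bit 9: prefix='0' (no match yet)

Answer: 3 i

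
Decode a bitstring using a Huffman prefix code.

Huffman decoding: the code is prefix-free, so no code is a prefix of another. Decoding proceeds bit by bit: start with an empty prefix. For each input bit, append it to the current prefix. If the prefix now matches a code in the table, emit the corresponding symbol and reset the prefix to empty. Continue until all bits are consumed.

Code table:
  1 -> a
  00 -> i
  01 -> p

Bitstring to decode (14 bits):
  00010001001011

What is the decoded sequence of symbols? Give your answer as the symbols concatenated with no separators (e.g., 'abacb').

Answer: ipipiapa

Derivation:
Bit 0: prefix='0' (no match yet)
Bit 1: prefix='00' -> emit 'i', reset
Bit 2: prefix='0' (no match yet)
Bit 3: prefix='01' -> emit 'p', reset
Bit 4: prefix='0' (no match yet)
Bit 5: prefix='00' -> emit 'i', reset
Bit 6: prefix='0' (no match yet)
Bit 7: prefix='01' -> emit 'p', reset
Bit 8: prefix='0' (no match yet)
Bit 9: prefix='00' -> emit 'i', reset
Bit 10: prefix='1' -> emit 'a', reset
Bit 11: prefix='0' (no match yet)
Bit 12: prefix='01' -> emit 'p', reset
Bit 13: prefix='1' -> emit 'a', reset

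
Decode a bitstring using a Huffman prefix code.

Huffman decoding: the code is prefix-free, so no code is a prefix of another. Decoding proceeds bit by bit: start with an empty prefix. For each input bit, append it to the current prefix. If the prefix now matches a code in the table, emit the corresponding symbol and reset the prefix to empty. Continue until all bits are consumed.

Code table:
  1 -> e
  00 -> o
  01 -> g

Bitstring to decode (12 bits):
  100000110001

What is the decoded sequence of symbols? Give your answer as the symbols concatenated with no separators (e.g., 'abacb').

Answer: eoogeog

Derivation:
Bit 0: prefix='1' -> emit 'e', reset
Bit 1: prefix='0' (no match yet)
Bit 2: prefix='00' -> emit 'o', reset
Bit 3: prefix='0' (no match yet)
Bit 4: prefix='00' -> emit 'o', reset
Bit 5: prefix='0' (no match yet)
Bit 6: prefix='01' -> emit 'g', reset
Bit 7: prefix='1' -> emit 'e', reset
Bit 8: prefix='0' (no match yet)
Bit 9: prefix='00' -> emit 'o', reset
Bit 10: prefix='0' (no match yet)
Bit 11: prefix='01' -> emit 'g', reset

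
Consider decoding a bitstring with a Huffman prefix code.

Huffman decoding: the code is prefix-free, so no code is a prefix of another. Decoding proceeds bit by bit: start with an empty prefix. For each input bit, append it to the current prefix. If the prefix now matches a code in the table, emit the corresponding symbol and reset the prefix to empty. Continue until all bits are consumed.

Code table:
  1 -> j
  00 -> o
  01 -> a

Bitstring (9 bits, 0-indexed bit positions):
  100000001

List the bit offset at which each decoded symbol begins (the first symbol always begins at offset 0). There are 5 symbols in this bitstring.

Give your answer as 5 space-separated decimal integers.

Answer: 0 1 3 5 7

Derivation:
Bit 0: prefix='1' -> emit 'j', reset
Bit 1: prefix='0' (no match yet)
Bit 2: prefix='00' -> emit 'o', reset
Bit 3: prefix='0' (no match yet)
Bit 4: prefix='00' -> emit 'o', reset
Bit 5: prefix='0' (no match yet)
Bit 6: prefix='00' -> emit 'o', reset
Bit 7: prefix='0' (no match yet)
Bit 8: prefix='01' -> emit 'a', reset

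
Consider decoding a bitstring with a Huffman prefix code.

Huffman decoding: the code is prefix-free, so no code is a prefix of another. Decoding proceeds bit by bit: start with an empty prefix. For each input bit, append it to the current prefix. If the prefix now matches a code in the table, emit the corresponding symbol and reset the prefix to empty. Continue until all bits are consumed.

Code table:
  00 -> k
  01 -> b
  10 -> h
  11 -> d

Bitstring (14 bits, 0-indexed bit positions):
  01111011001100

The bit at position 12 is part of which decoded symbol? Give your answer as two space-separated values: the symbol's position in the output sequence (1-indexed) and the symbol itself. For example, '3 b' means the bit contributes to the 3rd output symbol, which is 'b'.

Answer: 7 k

Derivation:
Bit 0: prefix='0' (no match yet)
Bit 1: prefix='01' -> emit 'b', reset
Bit 2: prefix='1' (no match yet)
Bit 3: prefix='11' -> emit 'd', reset
Bit 4: prefix='1' (no match yet)
Bit 5: prefix='10' -> emit 'h', reset
Bit 6: prefix='1' (no match yet)
Bit 7: prefix='11' -> emit 'd', reset
Bit 8: prefix='0' (no match yet)
Bit 9: prefix='00' -> emit 'k', reset
Bit 10: prefix='1' (no match yet)
Bit 11: prefix='11' -> emit 'd', reset
Bit 12: prefix='0' (no match yet)
Bit 13: prefix='00' -> emit 'k', reset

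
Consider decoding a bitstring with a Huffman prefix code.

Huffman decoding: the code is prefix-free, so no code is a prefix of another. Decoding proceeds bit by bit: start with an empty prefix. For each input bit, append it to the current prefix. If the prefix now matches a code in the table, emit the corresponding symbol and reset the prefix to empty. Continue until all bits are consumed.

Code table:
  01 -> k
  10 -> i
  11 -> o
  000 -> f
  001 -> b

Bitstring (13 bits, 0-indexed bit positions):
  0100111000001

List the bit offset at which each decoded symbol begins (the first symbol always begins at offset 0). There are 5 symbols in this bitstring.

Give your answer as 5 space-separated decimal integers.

Bit 0: prefix='0' (no match yet)
Bit 1: prefix='01' -> emit 'k', reset
Bit 2: prefix='0' (no match yet)
Bit 3: prefix='00' (no match yet)
Bit 4: prefix='001' -> emit 'b', reset
Bit 5: prefix='1' (no match yet)
Bit 6: prefix='11' -> emit 'o', reset
Bit 7: prefix='0' (no match yet)
Bit 8: prefix='00' (no match yet)
Bit 9: prefix='000' -> emit 'f', reset
Bit 10: prefix='0' (no match yet)
Bit 11: prefix='00' (no match yet)
Bit 12: prefix='001' -> emit 'b', reset

Answer: 0 2 5 7 10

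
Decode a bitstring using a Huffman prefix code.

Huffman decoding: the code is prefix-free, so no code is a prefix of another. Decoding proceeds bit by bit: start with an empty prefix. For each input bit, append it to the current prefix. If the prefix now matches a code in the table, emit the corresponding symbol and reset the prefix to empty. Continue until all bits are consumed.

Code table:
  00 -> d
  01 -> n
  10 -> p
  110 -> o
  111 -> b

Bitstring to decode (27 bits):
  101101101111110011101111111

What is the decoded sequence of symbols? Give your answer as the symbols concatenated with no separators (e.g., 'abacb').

Answer: poobbdbnbb

Derivation:
Bit 0: prefix='1' (no match yet)
Bit 1: prefix='10' -> emit 'p', reset
Bit 2: prefix='1' (no match yet)
Bit 3: prefix='11' (no match yet)
Bit 4: prefix='110' -> emit 'o', reset
Bit 5: prefix='1' (no match yet)
Bit 6: prefix='11' (no match yet)
Bit 7: prefix='110' -> emit 'o', reset
Bit 8: prefix='1' (no match yet)
Bit 9: prefix='11' (no match yet)
Bit 10: prefix='111' -> emit 'b', reset
Bit 11: prefix='1' (no match yet)
Bit 12: prefix='11' (no match yet)
Bit 13: prefix='111' -> emit 'b', reset
Bit 14: prefix='0' (no match yet)
Bit 15: prefix='00' -> emit 'd', reset
Bit 16: prefix='1' (no match yet)
Bit 17: prefix='11' (no match yet)
Bit 18: prefix='111' -> emit 'b', reset
Bit 19: prefix='0' (no match yet)
Bit 20: prefix='01' -> emit 'n', reset
Bit 21: prefix='1' (no match yet)
Bit 22: prefix='11' (no match yet)
Bit 23: prefix='111' -> emit 'b', reset
Bit 24: prefix='1' (no match yet)
Bit 25: prefix='11' (no match yet)
Bit 26: prefix='111' -> emit 'b', reset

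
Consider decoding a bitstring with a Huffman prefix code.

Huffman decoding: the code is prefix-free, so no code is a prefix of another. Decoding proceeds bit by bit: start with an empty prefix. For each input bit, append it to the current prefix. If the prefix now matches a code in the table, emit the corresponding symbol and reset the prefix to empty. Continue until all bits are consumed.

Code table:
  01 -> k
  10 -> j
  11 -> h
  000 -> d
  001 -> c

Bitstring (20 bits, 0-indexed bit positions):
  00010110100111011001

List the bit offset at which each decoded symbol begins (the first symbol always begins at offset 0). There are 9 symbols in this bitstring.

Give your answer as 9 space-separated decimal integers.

Bit 0: prefix='0' (no match yet)
Bit 1: prefix='00' (no match yet)
Bit 2: prefix='000' -> emit 'd', reset
Bit 3: prefix='1' (no match yet)
Bit 4: prefix='10' -> emit 'j', reset
Bit 5: prefix='1' (no match yet)
Bit 6: prefix='11' -> emit 'h', reset
Bit 7: prefix='0' (no match yet)
Bit 8: prefix='01' -> emit 'k', reset
Bit 9: prefix='0' (no match yet)
Bit 10: prefix='00' (no match yet)
Bit 11: prefix='001' -> emit 'c', reset
Bit 12: prefix='1' (no match yet)
Bit 13: prefix='11' -> emit 'h', reset
Bit 14: prefix='0' (no match yet)
Bit 15: prefix='01' -> emit 'k', reset
Bit 16: prefix='1' (no match yet)
Bit 17: prefix='10' -> emit 'j', reset
Bit 18: prefix='0' (no match yet)
Bit 19: prefix='01' -> emit 'k', reset

Answer: 0 3 5 7 9 12 14 16 18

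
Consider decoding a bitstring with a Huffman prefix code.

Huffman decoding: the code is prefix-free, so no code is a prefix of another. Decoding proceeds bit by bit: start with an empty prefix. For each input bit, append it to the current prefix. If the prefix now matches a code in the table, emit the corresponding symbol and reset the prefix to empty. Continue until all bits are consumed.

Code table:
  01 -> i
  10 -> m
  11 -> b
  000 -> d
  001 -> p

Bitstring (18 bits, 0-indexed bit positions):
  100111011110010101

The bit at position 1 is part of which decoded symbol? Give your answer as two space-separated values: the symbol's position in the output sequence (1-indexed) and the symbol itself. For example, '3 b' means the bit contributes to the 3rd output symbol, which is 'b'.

Bit 0: prefix='1' (no match yet)
Bit 1: prefix='10' -> emit 'm', reset
Bit 2: prefix='0' (no match yet)
Bit 3: prefix='01' -> emit 'i', reset
Bit 4: prefix='1' (no match yet)
Bit 5: prefix='11' -> emit 'b', reset

Answer: 1 m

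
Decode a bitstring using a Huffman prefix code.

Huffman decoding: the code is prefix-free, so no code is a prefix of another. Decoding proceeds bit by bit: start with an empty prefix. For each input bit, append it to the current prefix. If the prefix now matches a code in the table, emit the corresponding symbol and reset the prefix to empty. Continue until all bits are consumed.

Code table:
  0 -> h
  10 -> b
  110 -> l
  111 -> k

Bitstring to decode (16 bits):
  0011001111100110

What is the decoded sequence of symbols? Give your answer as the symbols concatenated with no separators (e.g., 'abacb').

Bit 0: prefix='0' -> emit 'h', reset
Bit 1: prefix='0' -> emit 'h', reset
Bit 2: prefix='1' (no match yet)
Bit 3: prefix='11' (no match yet)
Bit 4: prefix='110' -> emit 'l', reset
Bit 5: prefix='0' -> emit 'h', reset
Bit 6: prefix='1' (no match yet)
Bit 7: prefix='11' (no match yet)
Bit 8: prefix='111' -> emit 'k', reset
Bit 9: prefix='1' (no match yet)
Bit 10: prefix='11' (no match yet)
Bit 11: prefix='110' -> emit 'l', reset
Bit 12: prefix='0' -> emit 'h', reset
Bit 13: prefix='1' (no match yet)
Bit 14: prefix='11' (no match yet)
Bit 15: prefix='110' -> emit 'l', reset

Answer: hhlhklhl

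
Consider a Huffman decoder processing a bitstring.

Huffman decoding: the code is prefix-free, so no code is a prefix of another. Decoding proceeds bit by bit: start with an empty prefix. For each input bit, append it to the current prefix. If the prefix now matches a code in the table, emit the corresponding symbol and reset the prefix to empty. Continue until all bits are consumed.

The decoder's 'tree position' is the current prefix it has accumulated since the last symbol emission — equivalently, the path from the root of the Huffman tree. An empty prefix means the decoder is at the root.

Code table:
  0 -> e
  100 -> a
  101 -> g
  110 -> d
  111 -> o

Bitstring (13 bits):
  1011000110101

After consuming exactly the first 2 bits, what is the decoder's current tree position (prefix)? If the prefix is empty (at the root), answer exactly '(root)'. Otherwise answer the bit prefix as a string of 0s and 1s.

Answer: 10

Derivation:
Bit 0: prefix='1' (no match yet)
Bit 1: prefix='10' (no match yet)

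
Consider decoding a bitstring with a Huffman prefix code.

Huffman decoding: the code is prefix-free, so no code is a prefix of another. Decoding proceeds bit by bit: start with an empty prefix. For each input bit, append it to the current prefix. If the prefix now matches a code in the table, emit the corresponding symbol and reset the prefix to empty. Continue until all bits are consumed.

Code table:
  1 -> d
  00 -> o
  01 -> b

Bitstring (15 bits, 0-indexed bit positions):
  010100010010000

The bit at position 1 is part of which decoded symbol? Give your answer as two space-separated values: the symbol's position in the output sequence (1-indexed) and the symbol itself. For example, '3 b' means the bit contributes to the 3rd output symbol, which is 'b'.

Answer: 1 b

Derivation:
Bit 0: prefix='0' (no match yet)
Bit 1: prefix='01' -> emit 'b', reset
Bit 2: prefix='0' (no match yet)
Bit 3: prefix='01' -> emit 'b', reset
Bit 4: prefix='0' (no match yet)
Bit 5: prefix='00' -> emit 'o', reset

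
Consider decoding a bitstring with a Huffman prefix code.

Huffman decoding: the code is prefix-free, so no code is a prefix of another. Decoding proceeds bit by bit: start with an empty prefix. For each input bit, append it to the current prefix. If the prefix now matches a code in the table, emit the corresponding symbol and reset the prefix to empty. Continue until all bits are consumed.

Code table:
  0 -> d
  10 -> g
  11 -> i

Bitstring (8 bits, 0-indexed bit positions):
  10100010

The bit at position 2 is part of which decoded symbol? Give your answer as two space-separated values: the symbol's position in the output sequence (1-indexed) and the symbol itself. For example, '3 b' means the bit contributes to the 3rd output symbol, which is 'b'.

Bit 0: prefix='1' (no match yet)
Bit 1: prefix='10' -> emit 'g', reset
Bit 2: prefix='1' (no match yet)
Bit 3: prefix='10' -> emit 'g', reset
Bit 4: prefix='0' -> emit 'd', reset
Bit 5: prefix='0' -> emit 'd', reset
Bit 6: prefix='1' (no match yet)

Answer: 2 g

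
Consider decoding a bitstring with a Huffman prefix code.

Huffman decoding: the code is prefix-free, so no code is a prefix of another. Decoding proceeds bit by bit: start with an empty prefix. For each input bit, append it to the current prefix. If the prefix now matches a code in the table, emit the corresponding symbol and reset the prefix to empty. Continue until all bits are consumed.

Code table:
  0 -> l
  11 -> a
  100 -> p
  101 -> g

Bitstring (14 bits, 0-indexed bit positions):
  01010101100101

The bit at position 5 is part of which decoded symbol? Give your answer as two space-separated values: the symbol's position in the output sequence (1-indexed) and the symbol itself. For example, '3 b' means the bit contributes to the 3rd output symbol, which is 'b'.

Answer: 4 g

Derivation:
Bit 0: prefix='0' -> emit 'l', reset
Bit 1: prefix='1' (no match yet)
Bit 2: prefix='10' (no match yet)
Bit 3: prefix='101' -> emit 'g', reset
Bit 4: prefix='0' -> emit 'l', reset
Bit 5: prefix='1' (no match yet)
Bit 6: prefix='10' (no match yet)
Bit 7: prefix='101' -> emit 'g', reset
Bit 8: prefix='1' (no match yet)
Bit 9: prefix='10' (no match yet)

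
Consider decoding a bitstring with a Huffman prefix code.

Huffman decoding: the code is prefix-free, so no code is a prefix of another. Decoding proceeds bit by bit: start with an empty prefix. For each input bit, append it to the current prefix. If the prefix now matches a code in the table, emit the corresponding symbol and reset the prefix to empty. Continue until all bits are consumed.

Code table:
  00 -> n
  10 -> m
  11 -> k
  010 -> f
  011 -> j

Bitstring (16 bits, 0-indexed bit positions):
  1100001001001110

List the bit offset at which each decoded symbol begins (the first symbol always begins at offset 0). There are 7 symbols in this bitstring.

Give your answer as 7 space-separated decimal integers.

Bit 0: prefix='1' (no match yet)
Bit 1: prefix='11' -> emit 'k', reset
Bit 2: prefix='0' (no match yet)
Bit 3: prefix='00' -> emit 'n', reset
Bit 4: prefix='0' (no match yet)
Bit 5: prefix='00' -> emit 'n', reset
Bit 6: prefix='1' (no match yet)
Bit 7: prefix='10' -> emit 'm', reset
Bit 8: prefix='0' (no match yet)
Bit 9: prefix='01' (no match yet)
Bit 10: prefix='010' -> emit 'f', reset
Bit 11: prefix='0' (no match yet)
Bit 12: prefix='01' (no match yet)
Bit 13: prefix='011' -> emit 'j', reset
Bit 14: prefix='1' (no match yet)
Bit 15: prefix='10' -> emit 'm', reset

Answer: 0 2 4 6 8 11 14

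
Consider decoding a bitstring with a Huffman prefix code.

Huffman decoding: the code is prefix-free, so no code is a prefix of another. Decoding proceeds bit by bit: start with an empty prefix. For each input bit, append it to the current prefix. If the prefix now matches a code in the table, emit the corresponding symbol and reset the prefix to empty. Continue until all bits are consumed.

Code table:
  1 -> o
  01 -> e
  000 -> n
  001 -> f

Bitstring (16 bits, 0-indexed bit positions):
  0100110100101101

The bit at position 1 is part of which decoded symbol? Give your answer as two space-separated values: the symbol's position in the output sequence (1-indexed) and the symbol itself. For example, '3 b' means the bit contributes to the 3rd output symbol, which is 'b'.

Bit 0: prefix='0' (no match yet)
Bit 1: prefix='01' -> emit 'e', reset
Bit 2: prefix='0' (no match yet)
Bit 3: prefix='00' (no match yet)
Bit 4: prefix='001' -> emit 'f', reset
Bit 5: prefix='1' -> emit 'o', reset

Answer: 1 e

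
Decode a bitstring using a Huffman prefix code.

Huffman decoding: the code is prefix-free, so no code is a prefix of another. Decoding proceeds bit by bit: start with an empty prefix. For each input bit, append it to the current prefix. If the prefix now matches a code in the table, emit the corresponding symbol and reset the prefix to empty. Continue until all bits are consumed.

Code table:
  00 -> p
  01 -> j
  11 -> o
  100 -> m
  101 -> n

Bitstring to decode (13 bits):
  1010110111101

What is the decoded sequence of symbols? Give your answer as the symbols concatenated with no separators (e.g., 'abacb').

Answer: njnon

Derivation:
Bit 0: prefix='1' (no match yet)
Bit 1: prefix='10' (no match yet)
Bit 2: prefix='101' -> emit 'n', reset
Bit 3: prefix='0' (no match yet)
Bit 4: prefix='01' -> emit 'j', reset
Bit 5: prefix='1' (no match yet)
Bit 6: prefix='10' (no match yet)
Bit 7: prefix='101' -> emit 'n', reset
Bit 8: prefix='1' (no match yet)
Bit 9: prefix='11' -> emit 'o', reset
Bit 10: prefix='1' (no match yet)
Bit 11: prefix='10' (no match yet)
Bit 12: prefix='101' -> emit 'n', reset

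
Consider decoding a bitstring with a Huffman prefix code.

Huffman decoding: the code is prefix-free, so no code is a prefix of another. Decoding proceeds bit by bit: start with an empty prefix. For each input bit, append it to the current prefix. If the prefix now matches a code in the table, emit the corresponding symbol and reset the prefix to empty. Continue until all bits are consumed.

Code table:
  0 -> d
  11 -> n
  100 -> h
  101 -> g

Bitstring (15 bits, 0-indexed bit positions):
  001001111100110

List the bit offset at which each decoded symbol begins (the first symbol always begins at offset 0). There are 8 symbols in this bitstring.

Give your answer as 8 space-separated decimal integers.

Bit 0: prefix='0' -> emit 'd', reset
Bit 1: prefix='0' -> emit 'd', reset
Bit 2: prefix='1' (no match yet)
Bit 3: prefix='10' (no match yet)
Bit 4: prefix='100' -> emit 'h', reset
Bit 5: prefix='1' (no match yet)
Bit 6: prefix='11' -> emit 'n', reset
Bit 7: prefix='1' (no match yet)
Bit 8: prefix='11' -> emit 'n', reset
Bit 9: prefix='1' (no match yet)
Bit 10: prefix='10' (no match yet)
Bit 11: prefix='100' -> emit 'h', reset
Bit 12: prefix='1' (no match yet)
Bit 13: prefix='11' -> emit 'n', reset
Bit 14: prefix='0' -> emit 'd', reset

Answer: 0 1 2 5 7 9 12 14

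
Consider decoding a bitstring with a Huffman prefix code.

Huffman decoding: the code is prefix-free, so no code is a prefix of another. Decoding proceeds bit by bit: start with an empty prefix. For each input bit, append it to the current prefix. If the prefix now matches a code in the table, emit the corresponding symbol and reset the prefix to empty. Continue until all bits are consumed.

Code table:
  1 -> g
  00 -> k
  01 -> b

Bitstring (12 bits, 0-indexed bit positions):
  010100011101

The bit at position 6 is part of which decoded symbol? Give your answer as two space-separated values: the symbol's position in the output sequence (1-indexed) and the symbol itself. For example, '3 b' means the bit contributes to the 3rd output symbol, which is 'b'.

Answer: 4 b

Derivation:
Bit 0: prefix='0' (no match yet)
Bit 1: prefix='01' -> emit 'b', reset
Bit 2: prefix='0' (no match yet)
Bit 3: prefix='01' -> emit 'b', reset
Bit 4: prefix='0' (no match yet)
Bit 5: prefix='00' -> emit 'k', reset
Bit 6: prefix='0' (no match yet)
Bit 7: prefix='01' -> emit 'b', reset
Bit 8: prefix='1' -> emit 'g', reset
Bit 9: prefix='1' -> emit 'g', reset
Bit 10: prefix='0' (no match yet)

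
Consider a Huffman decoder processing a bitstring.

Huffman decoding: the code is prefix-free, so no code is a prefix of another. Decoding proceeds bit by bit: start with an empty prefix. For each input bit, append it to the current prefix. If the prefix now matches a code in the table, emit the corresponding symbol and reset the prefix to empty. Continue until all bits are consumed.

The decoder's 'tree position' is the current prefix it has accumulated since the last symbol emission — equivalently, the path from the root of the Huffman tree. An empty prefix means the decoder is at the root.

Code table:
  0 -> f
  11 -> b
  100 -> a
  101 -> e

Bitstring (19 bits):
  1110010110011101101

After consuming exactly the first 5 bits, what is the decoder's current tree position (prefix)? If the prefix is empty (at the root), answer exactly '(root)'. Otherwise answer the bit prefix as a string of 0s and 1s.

Answer: (root)

Derivation:
Bit 0: prefix='1' (no match yet)
Bit 1: prefix='11' -> emit 'b', reset
Bit 2: prefix='1' (no match yet)
Bit 3: prefix='10' (no match yet)
Bit 4: prefix='100' -> emit 'a', reset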